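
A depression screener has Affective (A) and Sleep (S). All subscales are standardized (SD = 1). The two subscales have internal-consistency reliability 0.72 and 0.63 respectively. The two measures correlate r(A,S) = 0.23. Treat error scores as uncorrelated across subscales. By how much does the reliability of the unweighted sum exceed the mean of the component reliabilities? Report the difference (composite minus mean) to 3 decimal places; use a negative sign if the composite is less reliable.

0.061

Var(sum) = 2 + 0.46 = 2.46; true-score variance = 1.35 + 0.46 = 1.81; composite reliability = 0.7358.
Mean component reliability = 0.6750.
Difference = 0.7358 − 0.6750 = 0.061.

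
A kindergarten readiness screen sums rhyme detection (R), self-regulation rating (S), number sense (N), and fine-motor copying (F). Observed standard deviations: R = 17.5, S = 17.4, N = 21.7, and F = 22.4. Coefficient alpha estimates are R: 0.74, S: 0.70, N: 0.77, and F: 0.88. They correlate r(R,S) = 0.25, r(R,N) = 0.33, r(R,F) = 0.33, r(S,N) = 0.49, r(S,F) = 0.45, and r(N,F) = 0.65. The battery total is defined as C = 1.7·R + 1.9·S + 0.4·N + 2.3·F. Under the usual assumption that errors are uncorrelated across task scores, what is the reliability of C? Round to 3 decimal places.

0.898

Var(C) = 1.7²·17.5² + 1.9²·17.4² + 0.4²·21.7² + 2.3²·22.4² + 2·[3.23·17.5·17.4·0.25 + 0.68·17.5·21.7·0.33 + 3.91·17.5·22.4·0.33 + 0.76·17.4·21.7·0.49 + 4.37·17.4·22.4·0.45 + 0.92·21.7·22.4·0.65] = 4707.68 + 4069.29 = 8776.97.
With uncorrelated errors the cross-covariances are all true-score covariance, so they carry over unchanged; only the diagonal terms shrink to ρᵢσᵢ².
True-score variance = [1.7²·17.5²·0.74 + 1.9²·17.4²·0.70 + 0.4²·21.7²·0.77 + 2.3²·22.4²·0.88] + 4069.29 = 3813.83 + 4069.29 = 7883.12.
Reliability = 7883.12 / 8776.97 = 0.898.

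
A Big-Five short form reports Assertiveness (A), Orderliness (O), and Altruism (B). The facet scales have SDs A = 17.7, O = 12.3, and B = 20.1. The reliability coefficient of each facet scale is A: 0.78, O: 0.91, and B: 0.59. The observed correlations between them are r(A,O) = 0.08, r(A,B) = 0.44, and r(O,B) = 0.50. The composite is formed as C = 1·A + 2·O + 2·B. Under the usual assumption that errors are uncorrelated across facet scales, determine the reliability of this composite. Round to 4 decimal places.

0.8137

Var(C) = 17.7² + 2²·12.3² + 2²·20.1² + 2·[2·17.7·12.3·0.08 + 2·17.7·20.1·0.44 + 4·12.3·20.1·0.50] = 2534.49 + 1684.74 = 4219.23.
With uncorrelated errors the cross-covariances are all true-score covariance, so they carry over unchanged; only the diagonal terms shrink to ρᵢσᵢ².
True-score variance = [17.7²·0.78 + 2²·12.3²·0.91 + 2²·20.1²·0.59] + 1684.74 = 1748.53 + 1684.74 = 3433.27.
Reliability = 3433.27 / 4219.23 = 0.8137.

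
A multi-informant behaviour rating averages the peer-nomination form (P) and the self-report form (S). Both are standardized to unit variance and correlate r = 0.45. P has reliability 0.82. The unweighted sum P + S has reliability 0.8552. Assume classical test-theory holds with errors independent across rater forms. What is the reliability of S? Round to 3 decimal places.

Var(P+S) = 2 + 2·0.45 = 2.900.
True-score variance = ρ_P + ρ_S + 2·0.45, so 0.8552 = (0.82 + ρ_S + 0.90) / 2.900.
ρ_S = 0.8552·2.900 − 0.82 − 0.90 = 0.760.

0.760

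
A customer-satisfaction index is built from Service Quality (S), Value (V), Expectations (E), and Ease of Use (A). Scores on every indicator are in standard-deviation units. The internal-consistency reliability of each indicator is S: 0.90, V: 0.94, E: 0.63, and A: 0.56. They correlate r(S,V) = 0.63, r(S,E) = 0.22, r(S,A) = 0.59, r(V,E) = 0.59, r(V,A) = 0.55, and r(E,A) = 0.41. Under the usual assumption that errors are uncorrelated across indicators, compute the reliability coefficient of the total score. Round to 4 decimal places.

Var(S+V+E+A) = 4 + 2·[0.63 + 0.22 + 0.59 + 0.59 + 0.55 + 0.41] = 4 + 5.98 = 9.98.
Under uncorrelated errors the observed covariances equal the true-score covariances, so only the own-variance terms attenuate.
True-score variance = [0.90 + 0.94 + 0.63 + 0.56] + 5.98 = 3.03 + 5.98 = 9.01.
Reliability = 9.01 / 9.98 = 0.9028.

0.9028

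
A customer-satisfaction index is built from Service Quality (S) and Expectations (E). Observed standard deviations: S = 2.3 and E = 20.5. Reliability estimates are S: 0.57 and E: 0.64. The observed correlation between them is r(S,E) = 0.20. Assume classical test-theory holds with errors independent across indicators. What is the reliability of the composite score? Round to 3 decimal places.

0.654

Var(S+E) = 2.3² + 20.5² + 2·[2.3·20.5·0.20] = 425.54 + 18.86 = 444.4.
Under uncorrelated errors the observed covariances equal the true-score covariances, so only the own-variance terms attenuate.
True-score variance = [2.3²·0.57 + 20.5²·0.64] + 18.86 = 271.975 + 18.86 = 290.835.
Reliability = 290.835 / 444.4 = 0.654.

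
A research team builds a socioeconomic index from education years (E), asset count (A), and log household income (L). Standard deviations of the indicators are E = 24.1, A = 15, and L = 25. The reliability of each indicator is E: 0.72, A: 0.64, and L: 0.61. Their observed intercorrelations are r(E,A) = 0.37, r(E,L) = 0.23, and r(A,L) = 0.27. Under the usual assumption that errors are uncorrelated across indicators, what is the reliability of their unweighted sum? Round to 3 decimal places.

Var(E+A+L) = 24.1² + 15² + 25² + 2·[24.1·15·0.37 + 24.1·25·0.23 + 15·25·0.27] = 1430.81 + 747.16 = 2177.97.
Under uncorrelated errors the observed covariances equal the true-score covariances, so only the own-variance terms attenuate.
True-score variance = [24.1²·0.72 + 15²·0.64 + 25²·0.61] + 747.16 = 943.433 + 747.16 = 1690.59.
Reliability = 1690.59 / 2177.97 = 0.776.

0.776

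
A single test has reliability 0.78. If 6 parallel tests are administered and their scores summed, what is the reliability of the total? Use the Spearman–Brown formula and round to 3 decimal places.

ρ_k = kρ / (1 + (k−1)ρ) = 6·0.78 / (1 + 5·0.78) = 4.680 / 4.900 = 0.955.

0.955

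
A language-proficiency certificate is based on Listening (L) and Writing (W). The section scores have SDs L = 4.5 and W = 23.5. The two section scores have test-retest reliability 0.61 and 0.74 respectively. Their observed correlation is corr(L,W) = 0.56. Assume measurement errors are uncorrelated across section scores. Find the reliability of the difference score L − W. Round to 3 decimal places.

Var(L−W) = 4.5² + 23.5² − 2·4.5·23.5·0.56 = 572.5 − 118.44 = 454.06.
Under uncorrelated errors the observed covariances equal the true-score covariances, so only the own-variance terms attenuate.
True-score variance = [4.5²·0.61 + 23.5²·0.74] − 118.44 = 421.018 − 118.44 = 302.578.
Reliability = 302.578 / 454.06 = 0.666.

0.666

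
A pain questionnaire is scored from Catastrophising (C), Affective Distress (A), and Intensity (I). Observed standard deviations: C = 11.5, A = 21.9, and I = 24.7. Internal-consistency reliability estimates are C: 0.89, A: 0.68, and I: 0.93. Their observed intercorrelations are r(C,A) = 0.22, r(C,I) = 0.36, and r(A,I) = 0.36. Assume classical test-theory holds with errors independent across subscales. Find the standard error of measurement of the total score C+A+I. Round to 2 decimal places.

Var(total) = 1221.95 + 704.8 = 1926.75.
True-score variance = 1011.22 + 704.8 = 1716.02, so reliability = 0.8906.
Error variance = 1926.75 − 1716.02 = 210.729; SEM = √210.729 = 14.52.

14.52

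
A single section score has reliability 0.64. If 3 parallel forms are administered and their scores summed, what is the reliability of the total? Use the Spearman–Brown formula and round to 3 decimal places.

0.842

ρ_k = kρ / (1 + (k−1)ρ) = 3·0.64 / (1 + 2·0.64) = 1.920 / 2.280 = 0.842.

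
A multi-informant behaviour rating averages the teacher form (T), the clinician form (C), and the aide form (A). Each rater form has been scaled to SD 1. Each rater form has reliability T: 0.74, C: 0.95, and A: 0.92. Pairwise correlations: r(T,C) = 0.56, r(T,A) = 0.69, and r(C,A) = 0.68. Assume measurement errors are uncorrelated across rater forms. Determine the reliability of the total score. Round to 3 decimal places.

Var(T+C+A) = 3 + 2·[0.56 + 0.69 + 0.68] = 3 + 3.86 = 6.86.
Because errors are independent across components, Cov(Tᵢ,Tⱼ) = Cov(Xᵢ,Xⱼ); the off-diagonal part of the true-score variance is the same as above.
True-score variance = [0.74 + 0.95 + 0.92] + 3.86 = 2.61 + 3.86 = 6.47.
Reliability = 6.47 / 6.86 = 0.943.

0.943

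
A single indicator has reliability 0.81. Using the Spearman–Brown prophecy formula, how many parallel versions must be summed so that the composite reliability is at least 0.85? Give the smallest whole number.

2

k ≥ ρ*(1−ρ₁)/(ρ₁(1−ρ*)) = 0.85·0.19 / (0.81·0.15) = 1.329.
Smallest integer k = 2.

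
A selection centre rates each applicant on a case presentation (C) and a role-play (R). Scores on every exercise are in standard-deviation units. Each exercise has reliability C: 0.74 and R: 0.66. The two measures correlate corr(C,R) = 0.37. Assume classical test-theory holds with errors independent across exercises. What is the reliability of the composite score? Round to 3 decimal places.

0.781

Var(C+R) = 2 + 2·[0.37] = 2 + 0.74 = 2.74.
Under uncorrelated errors the observed covariances equal the true-score covariances, so only the own-variance terms attenuate.
True-score variance = [0.74 + 0.66] + 0.74 = 1.4 + 0.74 = 2.14.
Reliability = 2.14 / 2.74 = 0.781.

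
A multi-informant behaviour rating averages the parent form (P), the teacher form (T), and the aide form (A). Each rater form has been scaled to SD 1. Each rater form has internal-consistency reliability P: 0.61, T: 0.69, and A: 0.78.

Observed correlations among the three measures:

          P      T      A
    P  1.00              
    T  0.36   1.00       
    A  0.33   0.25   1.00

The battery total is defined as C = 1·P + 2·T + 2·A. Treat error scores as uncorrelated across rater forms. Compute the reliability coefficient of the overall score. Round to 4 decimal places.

Var(C) = 1 + 2² + 2² + 2·[2·0.36 + 2·0.33 + 4·0.25] = 9 + 4.76 = 13.76.
Because errors are independent across components, Cov(Tᵢ,Tⱼ) = Cov(Xᵢ,Xⱼ); the off-diagonal part of the true-score variance is the same as above.
True-score variance = [0.61 + 2²·0.69 + 2²·0.78] + 4.76 = 6.49 + 4.76 = 11.25.
Reliability = 11.25 / 13.76 = 0.8176.

0.8176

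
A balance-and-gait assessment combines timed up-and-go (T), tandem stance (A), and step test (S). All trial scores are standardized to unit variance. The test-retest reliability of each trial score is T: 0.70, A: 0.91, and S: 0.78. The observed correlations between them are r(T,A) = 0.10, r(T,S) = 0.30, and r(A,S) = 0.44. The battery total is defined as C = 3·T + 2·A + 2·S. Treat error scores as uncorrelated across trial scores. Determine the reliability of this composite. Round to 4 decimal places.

Var(C) = 3² + 2² + 2² + 2·[6·0.10 + 6·0.30 + 4·0.44] = 17 + 8.32 = 25.32.
With uncorrelated errors the cross-covariances are all true-score covariance, so they carry over unchanged; only the diagonal terms shrink to ρᵢσᵢ².
True-score variance = [3²·0.70 + 2²·0.91 + 2²·0.78] + 8.32 = 13.06 + 8.32 = 21.38.
Reliability = 21.38 / 25.32 = 0.8444.

0.8444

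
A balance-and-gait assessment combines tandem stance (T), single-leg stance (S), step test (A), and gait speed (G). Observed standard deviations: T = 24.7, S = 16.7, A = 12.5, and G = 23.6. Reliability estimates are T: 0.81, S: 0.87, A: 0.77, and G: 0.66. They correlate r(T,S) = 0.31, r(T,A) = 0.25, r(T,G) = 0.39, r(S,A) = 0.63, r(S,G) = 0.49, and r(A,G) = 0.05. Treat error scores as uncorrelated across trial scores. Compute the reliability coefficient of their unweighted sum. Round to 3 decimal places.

0.880

Var(T+S+A+G) = 24.7² + 16.7² + 12.5² + 23.6² + 2·[24.7·16.7·0.31 + 24.7·12.5·0.25 + 24.7·23.6·0.39 + 16.7·12.5·0.63 + 16.7·23.6·0.49 + 12.5·23.6·0.05] = 1602.19 + 1543.56 = 3145.75.
Because errors are independent across components, Cov(Tᵢ,Tⱼ) = Cov(Xᵢ,Xⱼ); the off-diagonal part of the true-score variance is the same as above.
True-score variance = [24.7²·0.81 + 16.7²·0.87 + 12.5²·0.77 + 23.6²·0.66] + 1543.56 = 1224.71 + 1543.56 = 2768.27.
Reliability = 2768.27 / 3145.75 = 0.880.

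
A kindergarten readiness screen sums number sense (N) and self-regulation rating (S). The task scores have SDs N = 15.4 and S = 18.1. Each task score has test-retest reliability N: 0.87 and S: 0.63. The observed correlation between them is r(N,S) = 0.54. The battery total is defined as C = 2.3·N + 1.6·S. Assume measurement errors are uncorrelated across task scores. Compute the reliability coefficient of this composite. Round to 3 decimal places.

Var(C) = 2.3²·15.4² + 1.6²·18.1² + 2·[3.68·15.4·18.1·0.54] = 2093.26 + 1107.82 = 3201.08.
Under uncorrelated errors the observed covariances equal the true-score covariances, so only the own-variance terms attenuate.
True-score variance = [2.3²·15.4²·0.87 + 1.6²·18.1²·0.63] + 1107.82 = 1619.85 + 1107.82 = 2727.68.
Reliability = 2727.68 / 3201.08 = 0.852.

0.852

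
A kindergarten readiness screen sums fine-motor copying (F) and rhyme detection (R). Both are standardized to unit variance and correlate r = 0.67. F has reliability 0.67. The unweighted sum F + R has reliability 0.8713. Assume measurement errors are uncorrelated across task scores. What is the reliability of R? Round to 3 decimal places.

Var(F+R) = 2 + 2·0.67 = 3.340.
True-score variance = ρ_F + ρ_R + 2·0.67, so 0.8713 = (0.67 + ρ_R + 1.34) / 3.340.
ρ_R = 0.8713·3.340 − 0.67 − 1.34 = 0.900.

0.900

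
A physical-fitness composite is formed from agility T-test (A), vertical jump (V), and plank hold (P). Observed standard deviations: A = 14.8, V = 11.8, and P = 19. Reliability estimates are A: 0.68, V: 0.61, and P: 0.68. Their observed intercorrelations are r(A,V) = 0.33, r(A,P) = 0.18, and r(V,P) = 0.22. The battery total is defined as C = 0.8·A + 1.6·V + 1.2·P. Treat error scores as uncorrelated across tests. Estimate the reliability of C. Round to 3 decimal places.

Var(C) = 0.8²·14.8² + 1.6²·11.8² + 1.2²·19² + 2·[1.28·14.8·11.8·0.33 + 0.96·14.8·19·0.18 + 1.92·11.8·19·0.22] = 1016.48 + 434.123 = 1450.6.
Under uncorrelated errors the observed covariances equal the true-score covariances, so only the own-variance terms attenuate.
True-score variance = [0.8²·14.8²·0.68 + 1.6²·11.8²·0.61 + 1.2²·19²·0.68] + 434.123 = 666.255 + 434.123 = 1100.38.
Reliability = 1100.38 / 1450.6 = 0.759.

0.759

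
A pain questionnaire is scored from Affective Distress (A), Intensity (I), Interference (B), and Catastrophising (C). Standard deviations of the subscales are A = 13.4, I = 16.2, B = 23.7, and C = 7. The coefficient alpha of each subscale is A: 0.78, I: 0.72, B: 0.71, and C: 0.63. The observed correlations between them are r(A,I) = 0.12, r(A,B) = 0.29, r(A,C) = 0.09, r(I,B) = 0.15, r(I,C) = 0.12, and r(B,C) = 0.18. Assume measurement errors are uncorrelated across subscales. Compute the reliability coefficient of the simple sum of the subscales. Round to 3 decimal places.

Var(A+I+B+C) = 13.4² + 16.2² + 23.7² + 7² + 2·[13.4·16.2·0.12 + 13.4·23.7·0.29 + 13.4·7·0.09 + 16.2·23.7·0.15 + 16.2·7·0.12 + 23.7·7·0.18] = 1052.69 + 455.302 = 1507.99.
Under uncorrelated errors the observed covariances equal the true-score covariances, so only the own-variance terms attenuate.
True-score variance = [13.4²·0.78 + 16.2²·0.72 + 23.7²·0.71 + 7²·0.63] + 455.302 = 758.683 + 455.302 = 1213.99.
Reliability = 1213.99 / 1507.99 = 0.805.

0.805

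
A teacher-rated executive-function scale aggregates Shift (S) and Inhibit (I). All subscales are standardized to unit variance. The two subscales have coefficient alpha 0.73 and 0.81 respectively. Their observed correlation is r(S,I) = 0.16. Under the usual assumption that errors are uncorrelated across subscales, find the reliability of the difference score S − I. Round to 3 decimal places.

0.726

Var(S−I) = 1 + 1 − 2·0.16 = 2 − 0.32 = 1.68.
Under uncorrelated errors the observed covariances equal the true-score covariances, so only the own-variance terms attenuate.
True-score variance = [0.73 + 0.81] − 0.32 = 1.54 − 0.32 = 1.22.
Reliability = 1.22 / 1.68 = 0.726.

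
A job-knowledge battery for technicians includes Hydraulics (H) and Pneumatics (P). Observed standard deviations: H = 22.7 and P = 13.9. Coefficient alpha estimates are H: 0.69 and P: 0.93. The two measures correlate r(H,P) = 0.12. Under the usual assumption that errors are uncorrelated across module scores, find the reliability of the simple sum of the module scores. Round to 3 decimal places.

Var(H+P) = 22.7² + 13.9² + 2·[22.7·13.9·0.12] = 708.5 + 75.7272 = 784.227.
Because errors are independent across components, Cov(Tᵢ,Tⱼ) = Cov(Xᵢ,Xⱼ); the off-diagonal part of the true-score variance is the same as above.
True-score variance = [22.7²·0.69 + 13.9²·0.93] + 75.7272 = 535.235 + 75.7272 = 610.963.
Reliability = 610.963 / 784.227 = 0.779.

0.779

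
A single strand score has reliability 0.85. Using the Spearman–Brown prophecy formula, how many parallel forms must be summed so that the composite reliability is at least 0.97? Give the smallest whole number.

6

k ≥ ρ*(1−ρ₁)/(ρ₁(1−ρ*)) = 0.97·0.15 / (0.85·0.03) = 5.706.
Smallest integer k = 6.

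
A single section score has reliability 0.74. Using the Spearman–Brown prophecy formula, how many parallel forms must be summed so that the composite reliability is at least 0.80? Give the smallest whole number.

k ≥ ρ*(1−ρ₁)/(ρ₁(1−ρ*)) = 0.80·0.26 / (0.74·0.20) = 1.405.
Smallest integer k = 2.

2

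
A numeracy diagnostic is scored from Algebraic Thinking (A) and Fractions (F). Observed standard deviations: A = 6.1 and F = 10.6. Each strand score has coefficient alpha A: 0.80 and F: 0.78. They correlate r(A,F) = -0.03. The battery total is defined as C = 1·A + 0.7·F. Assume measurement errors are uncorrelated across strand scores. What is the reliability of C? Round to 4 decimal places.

Var(C) = 6.1² + 0.7²·10.6² + 2·[0.7·6.1·10.6·(-0.03)] = 92.2664 − 2.71572 = 89.5507.
Under uncorrelated errors the observed covariances equal the true-score covariances, so only the own-variance terms attenuate.
True-score variance = [6.1²·0.80 + 0.7²·10.6²·0.78] − 2.71572 = 72.712 − 2.71572 = 69.9963.
Reliability = 69.9963 / 89.5507 = 0.7816.

0.7816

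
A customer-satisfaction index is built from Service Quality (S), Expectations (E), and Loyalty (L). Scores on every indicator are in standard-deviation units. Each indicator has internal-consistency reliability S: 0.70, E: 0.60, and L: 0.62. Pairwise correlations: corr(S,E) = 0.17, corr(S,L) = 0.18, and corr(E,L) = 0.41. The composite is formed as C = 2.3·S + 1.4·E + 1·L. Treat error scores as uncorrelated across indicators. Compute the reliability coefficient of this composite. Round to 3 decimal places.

Var(C) = 2.3² + 1.4² + 1 + 2·[3.22·0.17 + 2.3·0.18 + 1.4·0.41] = 8.25 + 3.0708 = 11.3208.
With uncorrelated errors the cross-covariances are all true-score covariance, so they carry over unchanged; only the diagonal terms shrink to ρᵢσᵢ².
True-score variance = [2.3²·0.70 + 1.4²·0.60 + 0.62] + 3.0708 = 5.499 + 3.0708 = 8.5698.
Reliability = 8.5698 / 11.3208 = 0.757.

0.757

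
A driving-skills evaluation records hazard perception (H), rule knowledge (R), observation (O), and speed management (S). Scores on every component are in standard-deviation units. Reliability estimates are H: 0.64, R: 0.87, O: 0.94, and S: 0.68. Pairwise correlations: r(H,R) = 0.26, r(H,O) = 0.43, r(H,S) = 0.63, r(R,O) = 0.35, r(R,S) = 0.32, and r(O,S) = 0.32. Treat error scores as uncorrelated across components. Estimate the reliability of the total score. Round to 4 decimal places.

Var(H+R+O+S) = 4 + 2·[0.26 + 0.43 + 0.63 + 0.35 + 0.32 + 0.32] = 4 + 4.62 = 8.62.
Under uncorrelated errors the observed covariances equal the true-score covariances, so only the own-variance terms attenuate.
True-score variance = [0.64 + 0.87 + 0.94 + 0.68] + 4.62 = 3.13 + 4.62 = 7.75.
Reliability = 7.75 / 8.62 = 0.8991.

0.8991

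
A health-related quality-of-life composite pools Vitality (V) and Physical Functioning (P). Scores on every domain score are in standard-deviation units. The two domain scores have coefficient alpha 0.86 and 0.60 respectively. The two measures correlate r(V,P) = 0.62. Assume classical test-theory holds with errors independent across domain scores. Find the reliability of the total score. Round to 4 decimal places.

Var(V+P) = 2 + 2·[0.62] = 2 + 1.24 = 3.24.
Because errors are independent across components, Cov(Tᵢ,Tⱼ) = Cov(Xᵢ,Xⱼ); the off-diagonal part of the true-score variance is the same as above.
True-score variance = [0.86 + 0.60] + 1.24 = 1.46 + 1.24 = 2.7.
Reliability = 2.7 / 3.24 = 0.8333.

0.8333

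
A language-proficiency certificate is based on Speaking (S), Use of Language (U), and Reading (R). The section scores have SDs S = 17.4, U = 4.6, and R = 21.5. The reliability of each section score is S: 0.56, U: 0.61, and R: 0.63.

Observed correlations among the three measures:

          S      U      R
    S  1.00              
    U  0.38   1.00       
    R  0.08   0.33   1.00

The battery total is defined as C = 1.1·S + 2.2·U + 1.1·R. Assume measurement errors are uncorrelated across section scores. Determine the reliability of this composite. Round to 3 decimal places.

0.710

Var(C) = 1.1²·17.4² + 2.2²·4.6² + 1.1²·21.5² + 2·[2.42·17.4·4.6·0.38 + 1.21·17.4·21.5·0.08 + 2.42·4.6·21.5·0.33] = 1028.08 + 377.598 = 1405.67.
Because errors are independent across components, Cov(Tᵢ,Tⱼ) = Cov(Xᵢ,Xⱼ); the off-diagonal part of the true-score variance is the same as above.
True-score variance = [1.1²·17.4²·0.56 + 2.2²·4.6²·0.61 + 1.1²·21.5²·0.63] + 377.598 = 619.996 + 377.598 = 997.595.
Reliability = 997.595 / 1405.67 = 0.710.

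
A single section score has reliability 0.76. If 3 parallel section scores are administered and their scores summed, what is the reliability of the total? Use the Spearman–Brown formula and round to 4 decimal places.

ρ_k = kρ / (1 + (k−1)ρ) = 3·0.76 / (1 + 2·0.76) = 2.280 / 2.520 = 0.9048.

0.9048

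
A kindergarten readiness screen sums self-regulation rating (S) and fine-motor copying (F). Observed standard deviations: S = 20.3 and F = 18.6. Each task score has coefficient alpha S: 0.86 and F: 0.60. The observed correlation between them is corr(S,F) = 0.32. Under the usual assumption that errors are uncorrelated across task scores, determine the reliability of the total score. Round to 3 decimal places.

Var(S+F) = 20.3² + 18.6² + 2·[20.3·18.6·0.32] = 758.05 + 241.651 = 999.701.
With uncorrelated errors the cross-covariances are all true-score covariance, so they carry over unchanged; only the diagonal terms shrink to ρᵢσᵢ².
True-score variance = [20.3²·0.86 + 18.6²·0.60] + 241.651 = 561.973 + 241.651 = 803.625.
Reliability = 803.625 / 999.701 = 0.804.

0.804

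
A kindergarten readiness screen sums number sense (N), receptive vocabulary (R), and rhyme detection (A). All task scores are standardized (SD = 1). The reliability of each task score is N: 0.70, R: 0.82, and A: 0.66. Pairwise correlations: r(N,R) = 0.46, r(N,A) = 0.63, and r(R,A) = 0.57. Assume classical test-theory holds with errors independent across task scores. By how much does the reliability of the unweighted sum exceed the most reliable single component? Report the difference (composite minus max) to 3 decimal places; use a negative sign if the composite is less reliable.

0.050

Var(sum) = 3 + 3.32 = 6.32; true-score variance = 2.18 + 3.32 = 5.5; composite reliability = 0.8703.
Max component reliability = 0.8200.
Difference = 0.8703 − 0.8200 = 0.050.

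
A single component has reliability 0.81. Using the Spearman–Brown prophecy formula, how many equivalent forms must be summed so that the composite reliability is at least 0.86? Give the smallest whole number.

k ≥ ρ*(1−ρ₁)/(ρ₁(1−ρ*)) = 0.86·0.19 / (0.81·0.14) = 1.441.
Smallest integer k = 2.

2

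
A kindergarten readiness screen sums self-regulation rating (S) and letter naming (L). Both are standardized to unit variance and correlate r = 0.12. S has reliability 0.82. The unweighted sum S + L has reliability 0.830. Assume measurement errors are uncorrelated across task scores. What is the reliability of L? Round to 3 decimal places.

0.799

Var(S+L) = 2 + 2·0.12 = 2.240.
True-score variance = ρ_S + ρ_L + 2·0.12, so 0.830 = (0.82 + ρ_L + 0.24) / 2.240.
ρ_L = 0.830·2.240 − 0.82 − 0.24 = 0.799.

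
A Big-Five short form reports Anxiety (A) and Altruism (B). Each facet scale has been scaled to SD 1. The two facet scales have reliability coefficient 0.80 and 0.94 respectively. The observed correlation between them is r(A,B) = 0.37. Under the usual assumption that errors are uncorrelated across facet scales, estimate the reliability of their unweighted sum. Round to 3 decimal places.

0.905

Var(A+B) = 2 + 2·[0.37] = 2 + 0.74 = 2.74.
Because errors are independent across components, Cov(Tᵢ,Tⱼ) = Cov(Xᵢ,Xⱼ); the off-diagonal part of the true-score variance is the same as above.
True-score variance = [0.80 + 0.94] + 0.74 = 1.74 + 0.74 = 2.48.
Reliability = 2.48 / 2.74 = 0.905.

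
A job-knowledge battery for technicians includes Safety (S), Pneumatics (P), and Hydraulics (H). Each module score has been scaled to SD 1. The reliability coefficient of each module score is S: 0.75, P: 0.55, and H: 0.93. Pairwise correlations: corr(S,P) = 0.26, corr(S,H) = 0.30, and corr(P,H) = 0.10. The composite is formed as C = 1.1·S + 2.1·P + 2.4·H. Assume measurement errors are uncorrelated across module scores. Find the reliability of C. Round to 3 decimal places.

0.823

Var(C) = 1.1² + 2.1² + 2.4² + 2·[2.31·0.26 + 2.64·0.30 + 5.04·0.10] = 11.38 + 3.7932 = 15.1732.
Because errors are independent across components, Cov(Tᵢ,Tⱼ) = Cov(Xᵢ,Xⱼ); the off-diagonal part of the true-score variance is the same as above.
True-score variance = [1.1²·0.75 + 2.1²·0.55 + 2.4²·0.93] + 3.7932 = 8.6898 + 3.7932 = 12.483.
Reliability = 12.483 / 15.1732 = 0.823.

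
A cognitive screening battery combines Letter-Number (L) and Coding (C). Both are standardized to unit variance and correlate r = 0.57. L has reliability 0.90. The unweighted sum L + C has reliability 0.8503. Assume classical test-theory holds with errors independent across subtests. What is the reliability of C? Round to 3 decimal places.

0.630

Var(L+C) = 2 + 2·0.57 = 3.140.
True-score variance = ρ_L + ρ_C + 2·0.57, so 0.8503 = (0.90 + ρ_C + 1.14) / 3.140.
ρ_C = 0.8503·3.140 − 0.90 − 1.14 = 0.630.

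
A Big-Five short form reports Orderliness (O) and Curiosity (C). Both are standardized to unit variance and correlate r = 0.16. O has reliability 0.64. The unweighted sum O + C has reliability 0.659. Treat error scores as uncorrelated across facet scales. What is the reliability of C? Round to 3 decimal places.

0.569

Var(O+C) = 2 + 2·0.16 = 2.320.
True-score variance = ρ_O + ρ_C + 2·0.16, so 0.659 = (0.64 + ρ_C + 0.32) / 2.320.
ρ_C = 0.659·2.320 − 0.64 − 0.32 = 0.569.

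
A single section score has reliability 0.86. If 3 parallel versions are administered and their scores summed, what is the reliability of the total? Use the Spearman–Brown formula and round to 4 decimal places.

0.9485

ρ_k = kρ / (1 + (k−1)ρ) = 3·0.86 / (1 + 2·0.86) = 2.580 / 2.720 = 0.9485.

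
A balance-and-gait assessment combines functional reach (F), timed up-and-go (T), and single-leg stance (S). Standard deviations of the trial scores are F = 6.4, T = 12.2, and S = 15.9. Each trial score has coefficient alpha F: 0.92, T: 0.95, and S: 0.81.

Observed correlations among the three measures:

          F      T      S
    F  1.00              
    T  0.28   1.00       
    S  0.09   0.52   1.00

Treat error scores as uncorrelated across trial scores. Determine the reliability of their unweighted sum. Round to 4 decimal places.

Var(F+T+S) = 6.4² + 12.2² + 15.9² + 2·[6.4·12.2·0.28 + 6.4·15.9·0.09 + 12.2·15.9·0.52] = 442.61 + 263.781 = 706.391.
Under uncorrelated errors the observed covariances equal the true-score covariances, so only the own-variance terms attenuate.
True-score variance = [6.4²·0.92 + 12.2²·0.95 + 15.9²·0.81] + 263.781 = 383.857 + 263.781 = 647.638.
Reliability = 647.638 / 706.391 = 0.9168.

0.9168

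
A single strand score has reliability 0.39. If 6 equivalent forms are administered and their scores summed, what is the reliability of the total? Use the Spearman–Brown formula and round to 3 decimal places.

ρ_k = kρ / (1 + (k−1)ρ) = 6·0.39 / (1 + 5·0.39) = 2.340 / 2.950 = 0.793.

0.793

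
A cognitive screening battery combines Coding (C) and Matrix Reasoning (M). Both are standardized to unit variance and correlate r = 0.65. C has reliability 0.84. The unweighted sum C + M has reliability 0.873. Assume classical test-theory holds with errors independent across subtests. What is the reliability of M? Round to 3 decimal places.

Var(C+M) = 2 + 2·0.65 = 3.300.
True-score variance = ρ_C + ρ_M + 2·0.65, so 0.873 = (0.84 + ρ_M + 1.30) / 3.300.
ρ_M = 0.873·3.300 − 0.84 − 1.30 = 0.741.

0.741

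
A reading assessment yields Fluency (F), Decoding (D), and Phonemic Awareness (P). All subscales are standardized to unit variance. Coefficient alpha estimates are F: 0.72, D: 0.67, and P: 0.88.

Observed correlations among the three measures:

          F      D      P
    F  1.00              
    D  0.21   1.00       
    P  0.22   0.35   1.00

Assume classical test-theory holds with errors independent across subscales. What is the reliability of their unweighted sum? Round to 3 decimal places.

0.840

Var(F+D+P) = 3 + 2·[0.21 + 0.22 + 0.35] = 3 + 1.56 = 4.56.
Because errors are independent across components, Cov(Tᵢ,Tⱼ) = Cov(Xᵢ,Xⱼ); the off-diagonal part of the true-score variance is the same as above.
True-score variance = [0.72 + 0.67 + 0.88] + 1.56 = 2.27 + 1.56 = 3.83.
Reliability = 3.83 / 4.56 = 0.840.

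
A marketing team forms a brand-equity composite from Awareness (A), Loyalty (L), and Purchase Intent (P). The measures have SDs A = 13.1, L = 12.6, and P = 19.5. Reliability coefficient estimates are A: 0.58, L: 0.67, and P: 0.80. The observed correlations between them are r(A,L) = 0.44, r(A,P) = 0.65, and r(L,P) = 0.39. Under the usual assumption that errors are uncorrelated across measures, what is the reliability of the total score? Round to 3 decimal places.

Var(A+L+P) = 13.1² + 12.6² + 19.5² + 2·[13.1·12.6·0.44 + 13.1·19.5·0.65 + 12.6·19.5·0.39] = 710.62 + 668.984 = 1379.6.
Because errors are independent across components, Cov(Tᵢ,Tⱼ) = Cov(Xᵢ,Xⱼ); the off-diagonal part of the true-score variance is the same as above.
True-score variance = [13.1²·0.58 + 12.6²·0.67 + 19.5²·0.80] + 668.984 = 510.103 + 668.984 = 1179.09.
Reliability = 1179.09 / 1379.6 = 0.855.

0.855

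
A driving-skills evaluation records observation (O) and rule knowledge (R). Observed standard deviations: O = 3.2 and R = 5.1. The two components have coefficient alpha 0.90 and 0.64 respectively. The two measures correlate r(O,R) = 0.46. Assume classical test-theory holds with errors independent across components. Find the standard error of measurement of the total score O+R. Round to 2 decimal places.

Var(total) = 36.25 + 15.0144 = 51.2644.
True-score variance = 25.8624 + 15.0144 = 40.8768, so reliability = 0.7974.
Error variance = 51.2644 − 40.8768 = 10.3876; SEM = √10.3876 = 3.22.

3.22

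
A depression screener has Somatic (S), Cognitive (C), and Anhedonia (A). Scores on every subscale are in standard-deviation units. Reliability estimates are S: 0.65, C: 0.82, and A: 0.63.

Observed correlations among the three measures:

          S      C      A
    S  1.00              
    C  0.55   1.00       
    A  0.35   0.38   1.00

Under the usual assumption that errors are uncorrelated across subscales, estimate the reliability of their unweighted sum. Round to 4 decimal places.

0.8381

Var(S+C+A) = 3 + 2·[0.55 + 0.35 + 0.38] = 3 + 2.56 = 5.56.
With uncorrelated errors the cross-covariances are all true-score covariance, so they carry over unchanged; only the diagonal terms shrink to ρᵢσᵢ².
True-score variance = [0.65 + 0.82 + 0.63] + 2.56 = 2.1 + 2.56 = 4.66.
Reliability = 4.66 / 5.56 = 0.8381.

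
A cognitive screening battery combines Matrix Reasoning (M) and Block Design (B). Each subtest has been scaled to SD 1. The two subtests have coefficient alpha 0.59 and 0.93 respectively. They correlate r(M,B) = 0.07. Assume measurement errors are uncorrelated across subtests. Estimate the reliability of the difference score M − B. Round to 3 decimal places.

Var(M−B) = 1 + 1 − 2·0.07 = 2 − 0.14 = 1.86.
Because errors are independent across components, Cov(Tᵢ,Tⱼ) = Cov(Xᵢ,Xⱼ); the off-diagonal part of the true-score variance is the same as above.
True-score variance = [0.59 + 0.93] − 0.14 = 1.52 − 0.14 = 1.38.
Reliability = 1.38 / 1.86 = 0.742.

0.742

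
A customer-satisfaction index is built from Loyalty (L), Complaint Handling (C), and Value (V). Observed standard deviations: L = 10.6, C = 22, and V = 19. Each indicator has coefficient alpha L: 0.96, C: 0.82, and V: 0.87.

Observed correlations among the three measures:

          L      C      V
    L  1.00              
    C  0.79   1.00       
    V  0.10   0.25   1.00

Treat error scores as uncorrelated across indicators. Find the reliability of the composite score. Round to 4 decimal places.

Var(L+C+V) = 10.6² + 22² + 19² + 2·[10.6·22·0.79 + 10.6·19·0.10 + 22·19·0.25] = 957.36 + 617.736 = 1575.1.
Because errors are independent across components, Cov(Tᵢ,Tⱼ) = Cov(Xᵢ,Xⱼ); the off-diagonal part of the true-score variance is the same as above.
True-score variance = [10.6²·0.96 + 22²·0.82 + 19²·0.87] + 617.736 = 818.816 + 617.736 = 1436.55.
Reliability = 1436.55 / 1575.1 = 0.9120.

0.9120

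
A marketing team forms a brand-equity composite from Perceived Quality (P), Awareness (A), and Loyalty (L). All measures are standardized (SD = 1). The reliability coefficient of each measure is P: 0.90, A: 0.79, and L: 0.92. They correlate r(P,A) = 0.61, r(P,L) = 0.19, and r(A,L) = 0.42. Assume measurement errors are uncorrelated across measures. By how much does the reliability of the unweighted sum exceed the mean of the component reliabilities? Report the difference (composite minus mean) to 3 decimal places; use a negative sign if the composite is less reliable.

Var(sum) = 3 + 2.44 = 5.44; true-score variance = 2.61 + 2.44 = 5.05; composite reliability = 0.9283.
Mean component reliability = 0.8700.
Difference = 0.9283 − 0.8700 = 0.058.

0.058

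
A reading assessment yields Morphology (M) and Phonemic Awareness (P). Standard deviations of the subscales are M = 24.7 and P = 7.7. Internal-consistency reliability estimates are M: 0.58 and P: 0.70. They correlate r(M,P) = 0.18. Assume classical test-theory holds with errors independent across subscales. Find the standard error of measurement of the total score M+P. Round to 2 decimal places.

16.55

Var(total) = 669.38 + 68.4684 = 737.848.
True-score variance = 395.355 + 68.4684 = 463.824, so reliability = 0.6286.
Error variance = 737.848 − 463.824 = 274.025; SEM = √274.025 = 16.55.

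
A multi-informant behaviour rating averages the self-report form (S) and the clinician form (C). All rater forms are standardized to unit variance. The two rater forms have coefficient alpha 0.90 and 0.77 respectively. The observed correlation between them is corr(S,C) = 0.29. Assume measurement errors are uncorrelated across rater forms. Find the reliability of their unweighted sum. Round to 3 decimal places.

Var(S+C) = 2 + 2·[0.29] = 2 + 0.58 = 2.58.
Because errors are independent across components, Cov(Tᵢ,Tⱼ) = Cov(Xᵢ,Xⱼ); the off-diagonal part of the true-score variance is the same as above.
True-score variance = [0.90 + 0.77] + 0.58 = 1.67 + 0.58 = 2.25.
Reliability = 2.25 / 2.58 = 0.872.

0.872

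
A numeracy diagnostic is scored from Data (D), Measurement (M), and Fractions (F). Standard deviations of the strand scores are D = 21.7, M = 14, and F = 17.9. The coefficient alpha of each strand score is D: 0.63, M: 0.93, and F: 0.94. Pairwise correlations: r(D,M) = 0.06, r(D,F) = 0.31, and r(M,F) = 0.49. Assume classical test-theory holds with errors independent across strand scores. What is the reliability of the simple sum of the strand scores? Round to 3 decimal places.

Var(D+M+F) = 21.7² + 14² + 17.9² + 2·[21.7·14·0.06 + 21.7·17.9·0.31 + 14·17.9·0.49] = 987.3 + 522.871 = 1510.17.
With uncorrelated errors the cross-covariances are all true-score covariance, so they carry over unchanged; only the diagonal terms shrink to ρᵢσᵢ².
True-score variance = [21.7²·0.63 + 14²·0.93 + 17.9²·0.94] + 522.871 = 780.126 + 522.871 = 1303.
Reliability = 1303 / 1510.17 = 0.863.

0.863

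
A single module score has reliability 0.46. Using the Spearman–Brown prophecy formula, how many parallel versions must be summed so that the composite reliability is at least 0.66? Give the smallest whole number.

3

k ≥ ρ*(1−ρ₁)/(ρ₁(1−ρ*)) = 0.66·0.54 / (0.46·0.34) = 2.279.
Smallest integer k = 3.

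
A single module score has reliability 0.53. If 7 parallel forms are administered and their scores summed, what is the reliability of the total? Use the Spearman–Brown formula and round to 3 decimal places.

ρ_k = kρ / (1 + (k−1)ρ) = 7·0.53 / (1 + 6·0.53) = 3.710 / 4.180 = 0.888.

0.888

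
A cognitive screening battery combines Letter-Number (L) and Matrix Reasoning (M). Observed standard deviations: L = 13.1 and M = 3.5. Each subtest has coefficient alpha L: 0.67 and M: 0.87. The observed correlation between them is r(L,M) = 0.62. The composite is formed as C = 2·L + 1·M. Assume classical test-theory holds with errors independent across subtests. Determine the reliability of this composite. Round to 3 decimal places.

Var(C) = 2²·13.1² + 3.5² + 2·[2·13.1·3.5·0.62] = 698.69 + 113.708 = 812.398.
Because errors are independent across components, Cov(Tᵢ,Tⱼ) = Cov(Xᵢ,Xⱼ); the off-diagonal part of the true-score variance is the same as above.
True-score variance = [2²·13.1²·0.67 + 3.5²·0.87] + 113.708 = 470.572 + 113.708 = 584.28.
Reliability = 584.28 / 812.398 = 0.719.

0.719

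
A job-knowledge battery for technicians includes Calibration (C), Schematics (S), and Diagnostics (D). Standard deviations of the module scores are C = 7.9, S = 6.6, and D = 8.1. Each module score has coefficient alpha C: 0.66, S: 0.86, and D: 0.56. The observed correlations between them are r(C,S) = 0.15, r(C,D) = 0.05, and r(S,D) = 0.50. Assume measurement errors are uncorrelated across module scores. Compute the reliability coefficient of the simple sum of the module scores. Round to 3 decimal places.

0.773

Var(C+S+D) = 7.9² + 6.6² + 8.1² + 2·[7.9·6.6·0.15 + 7.9·8.1·0.05 + 6.6·8.1·0.50] = 171.58 + 75.501 = 247.081.
Because errors are independent across components, Cov(Tᵢ,Tⱼ) = Cov(Xᵢ,Xⱼ); the off-diagonal part of the true-score variance is the same as above.
True-score variance = [7.9²·0.66 + 6.6²·0.86 + 8.1²·0.56] + 75.501 = 115.394 + 75.501 = 190.895.
Reliability = 190.895 / 247.081 = 0.773.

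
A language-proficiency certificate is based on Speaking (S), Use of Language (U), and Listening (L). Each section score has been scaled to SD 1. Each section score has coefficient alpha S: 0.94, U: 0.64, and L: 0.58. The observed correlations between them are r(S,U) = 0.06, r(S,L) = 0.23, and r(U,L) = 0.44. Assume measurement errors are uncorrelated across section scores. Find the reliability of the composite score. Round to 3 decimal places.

Var(S+U+L) = 3 + 2·[0.06 + 0.23 + 0.44] = 3 + 1.46 = 4.46.
Because errors are independent across components, Cov(Tᵢ,Tⱼ) = Cov(Xᵢ,Xⱼ); the off-diagonal part of the true-score variance is the same as above.
True-score variance = [0.94 + 0.64 + 0.58] + 1.46 = 2.16 + 1.46 = 3.62.
Reliability = 3.62 / 4.46 = 0.812.

0.812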